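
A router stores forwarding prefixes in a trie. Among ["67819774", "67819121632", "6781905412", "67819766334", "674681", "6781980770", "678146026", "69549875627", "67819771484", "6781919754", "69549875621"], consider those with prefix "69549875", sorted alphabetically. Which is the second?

69549875627

Words with prefix "69549875", in lexicographic order: "69549875621", "69549875627"
Position 2: 69549875627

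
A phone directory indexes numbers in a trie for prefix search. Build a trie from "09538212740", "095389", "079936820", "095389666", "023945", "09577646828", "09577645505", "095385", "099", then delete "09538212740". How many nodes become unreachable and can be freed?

6

A node on "09538212740"'s path can go only if nothing else ends at it or branches off below it.
The suffix "212740" (6 nodes) is used only by "09538212740"; the node for "09538" still has the child "9", so pruning stops there.
Nodes removed: 6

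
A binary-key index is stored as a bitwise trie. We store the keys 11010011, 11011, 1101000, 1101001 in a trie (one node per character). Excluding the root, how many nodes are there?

10

Insert word by word; a character creates a node only if that edge doesn't already exist:
  "11010011" → 8 new (1, 1, 0, 1, 0, 0, 1, 1)
  "11011" → prefix "1101" already present; 1 new (1)
  "1101000" → prefix "110100" already present; 1 new (0)
  "1101001" → prefix "1101001" already present; 0 new (none)
Total nodes = 8 + 1 + 1 + 0 = 10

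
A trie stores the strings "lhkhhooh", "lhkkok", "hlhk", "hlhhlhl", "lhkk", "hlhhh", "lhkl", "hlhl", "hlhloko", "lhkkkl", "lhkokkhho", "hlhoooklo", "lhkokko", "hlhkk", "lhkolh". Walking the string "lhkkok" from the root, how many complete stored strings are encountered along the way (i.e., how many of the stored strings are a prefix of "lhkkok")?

2

Walk "lhkkok" from the root; an end-of-word marker is hit whenever a stored word is a prefix of "lhkkok".
Prefixes of the query that are stored words: "lhkk", "lhkkok"
Count: 2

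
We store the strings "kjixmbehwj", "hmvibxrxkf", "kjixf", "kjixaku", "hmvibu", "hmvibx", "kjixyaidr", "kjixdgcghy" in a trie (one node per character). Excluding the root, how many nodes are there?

36

Trie structure (* marks end of a word):
(root)
├─ h
│  └─ m
│     └─ v
│        └─ i
│           └─ b
│              ├─ u *
│              └─ x *
│                 └─ r
│                    └─ x
│                       └─ k
│                          └─ f *
└─ k
   └─ j
      └─ i
         └─ x
            ├─ a
            │  └─ k
            │     └─ u *
            ├─ d
            │  └─ g
            │     └─ c
            │        └─ g
            │           └─ h
            │              └─ y *
            ├─ f *
            ├─ m
            │  └─ b
            │     └─ e
            │        └─ h
            │           └─ w
            │              └─ j *
            └─ y
               └─ a
                  └─ i
                     └─ d
                        └─ r *
Counting every labelled node above: 36.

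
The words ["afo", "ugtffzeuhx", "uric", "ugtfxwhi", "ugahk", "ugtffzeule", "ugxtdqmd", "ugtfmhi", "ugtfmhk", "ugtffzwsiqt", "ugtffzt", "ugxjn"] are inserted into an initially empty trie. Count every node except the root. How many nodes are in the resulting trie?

Count nodes per top-level branch (shared prefixes stored once):
  'a'-branch (afo): 3 nodes
  'u'-branch (ugahk, ugtffzeuhx, ugtffzeule, ugtffzt, ugtffzwsiqt, ugtfmhi, ugtfmhk, ugtfxwhi, ugxjn, ugxtdqmd, uric): 40 nodes
Sum: 43

43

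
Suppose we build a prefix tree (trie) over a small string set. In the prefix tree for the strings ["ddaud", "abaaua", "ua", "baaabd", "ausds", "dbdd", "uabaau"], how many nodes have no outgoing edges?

A leaf is a node with no children — equivalently, the end of a word that is not a proper prefix of any other stored word.
Those words: "abaaua", "ausds", "baaabd", "dbdd", "ddaud", "uabaau"
Leaf count: 6

6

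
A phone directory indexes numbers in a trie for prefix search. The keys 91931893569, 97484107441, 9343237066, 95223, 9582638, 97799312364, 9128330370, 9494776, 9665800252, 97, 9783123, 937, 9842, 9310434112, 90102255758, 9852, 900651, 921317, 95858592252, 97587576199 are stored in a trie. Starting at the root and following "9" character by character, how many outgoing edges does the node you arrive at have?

9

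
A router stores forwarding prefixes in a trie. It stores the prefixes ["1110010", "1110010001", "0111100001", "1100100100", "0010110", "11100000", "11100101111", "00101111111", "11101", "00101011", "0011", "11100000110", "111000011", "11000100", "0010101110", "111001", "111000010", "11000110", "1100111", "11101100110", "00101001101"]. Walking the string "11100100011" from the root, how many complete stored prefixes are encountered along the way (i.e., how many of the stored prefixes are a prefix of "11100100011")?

Traverse "11100100011" character by character; count nodes along the way that are marked as word ends.
Prefixes of the query that are stored words: "111001", "1110010", "1110010001"
Count: 3

3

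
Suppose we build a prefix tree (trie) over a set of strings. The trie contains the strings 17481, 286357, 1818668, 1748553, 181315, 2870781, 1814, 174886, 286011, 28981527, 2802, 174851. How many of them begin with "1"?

Traverse to the node for "1", then collect every word in that subtree.
Words under "1": 17481, 174851, 1748553, 174886, 181315, 1814, 1818668
Count: 7

7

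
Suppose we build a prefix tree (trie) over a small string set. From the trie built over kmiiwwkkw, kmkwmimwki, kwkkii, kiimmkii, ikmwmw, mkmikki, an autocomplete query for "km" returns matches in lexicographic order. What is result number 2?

kmkwmimwki

DFS of the "km" subtree visits, in order: "kmiiwwkkw", "kmkwmimwki"
Position 2: kmkwmimwki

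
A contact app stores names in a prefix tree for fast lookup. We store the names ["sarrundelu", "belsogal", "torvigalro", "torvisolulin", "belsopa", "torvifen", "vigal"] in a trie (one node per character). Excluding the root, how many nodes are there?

45

Trace insertions, counting only characters that open a new branch:
  "sarrundelu" → 10 new (s, a, r, r, u, n, d, e, l, u)
  "belsogal" → 8 new (b, e, l, s, o, g, a, l)
  "torvigalro" → 10 new (t, o, r, v, i, g, a, l, r, o)
  "torvisolulin" → prefix "torvi" already present; 7 new (s, o, l, u, l, i, n)
  "belsopa" → prefix "belso" already present; 2 new (p, a)
  "torvifen" → prefix "torvi" already present; 3 new (f, e, n)
  "vigal" → 5 new (v, i, g, a, l)
Total nodes = 10 + 8 + 10 + 7 + 2 + 3 + 5 = 45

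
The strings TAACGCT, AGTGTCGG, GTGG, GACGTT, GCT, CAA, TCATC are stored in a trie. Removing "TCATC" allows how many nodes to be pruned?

4

Walk "TCATC" from the leaf back toward the root, removing each node that no remaining word uses.
The suffix "CATC" (4 nodes) is used only by "TCATC"; the node for "T" still has the child "A", so pruning stops there.
Nodes removed: 4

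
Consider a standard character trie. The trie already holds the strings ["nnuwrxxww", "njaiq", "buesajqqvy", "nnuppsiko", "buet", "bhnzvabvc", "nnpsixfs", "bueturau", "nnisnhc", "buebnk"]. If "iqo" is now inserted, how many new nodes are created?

3

"iqo" shares no prefix with any stored word, so all 3 characters open new nodes.
3 − 0 = 3 new nodes.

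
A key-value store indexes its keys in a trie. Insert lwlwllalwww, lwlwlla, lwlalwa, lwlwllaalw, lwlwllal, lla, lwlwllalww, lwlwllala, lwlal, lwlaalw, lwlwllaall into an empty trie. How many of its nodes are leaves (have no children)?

Leaves are exactly the stored words that no other stored word extends.
Those words: "lla", "lwlaalw", "lwlalwa", "lwlwllaall", "lwlwllaalw", "lwlwllala", "lwlwllalwww"
Leaf count: 7

7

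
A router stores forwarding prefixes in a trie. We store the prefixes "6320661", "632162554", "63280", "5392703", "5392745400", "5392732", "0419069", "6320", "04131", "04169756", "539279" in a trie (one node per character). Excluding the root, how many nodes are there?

44

Trace insertions, counting only characters that open a new branch:
  "6320661" → 7 new (6, 3, 2, 0, 6, 6, 1)
  "632162554" → prefix "632" already present; 6 new (1, 6, 2, 5, 5, 4)
  "63280" → prefix "632" already present; 2 new (8, 0)
  "5392703" → 7 new (5, 3, 9, 2, 7, 0, 3)
  "5392745400" → prefix "53927" already present; 5 new (4, 5, 4, 0, 0)
  "5392732" → prefix "53927" already present; 2 new (3, 2)
  "0419069" → 7 new (0, 4, 1, 9, 0, 6, 9)
  "6320" → prefix "6320" already present; 0 new (none)
  "04131" → prefix "041" already present; 2 new (3, 1)
  "04169756" → prefix "041" already present; 5 new (6, 9, 7, 5, 6)
  "539279" → prefix "53927" already present; 1 new (9)
Total nodes = 7 + 6 + 2 + 7 + 5 + 2 + 7 + 0 + 2 + 5 + 1 = 44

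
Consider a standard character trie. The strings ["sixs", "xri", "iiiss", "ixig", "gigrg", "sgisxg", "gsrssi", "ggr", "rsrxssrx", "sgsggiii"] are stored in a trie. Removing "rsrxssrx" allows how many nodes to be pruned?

8

After clearing the end-marker at "rsrxssrx", prune upward until reaching a node still needed by another word.
No other word shares any prefix with "rsrxssrx", so all 8 of its nodes go.
Nodes removed: 8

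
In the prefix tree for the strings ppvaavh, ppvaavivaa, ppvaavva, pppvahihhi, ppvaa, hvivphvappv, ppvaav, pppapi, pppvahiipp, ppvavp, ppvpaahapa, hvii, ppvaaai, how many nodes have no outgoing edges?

11

Leaves are exactly the stored words that no other stored word extends.
Those words: "hvii", "hvivphvappv", "pppapi", "pppvahihhi", "pppvahiipp", "ppvaaai", "ppvaavh", "ppvaavivaa", "ppvaavva", "ppvavp", "ppvpaahapa"
Leaf count: 11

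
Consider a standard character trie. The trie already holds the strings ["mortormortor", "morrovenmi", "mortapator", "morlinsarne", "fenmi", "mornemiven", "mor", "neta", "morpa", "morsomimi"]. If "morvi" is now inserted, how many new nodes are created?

2

"mor" is already a path in the trie; the remaining "vi" must be added.
New nodes needed: |"morvi"| − 3 = 5 − 3 = 2.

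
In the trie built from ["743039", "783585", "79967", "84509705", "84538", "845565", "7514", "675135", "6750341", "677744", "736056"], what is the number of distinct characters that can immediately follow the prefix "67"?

2

Follow the path "67" to its node, then look at its outgoing edges.
Distinct next characters after "67": 5, 7.
That node has 2 child edges.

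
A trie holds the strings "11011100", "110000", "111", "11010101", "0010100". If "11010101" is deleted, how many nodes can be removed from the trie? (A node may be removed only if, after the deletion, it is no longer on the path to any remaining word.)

4

Walk "11010101" from the leaf back toward the root, removing each node that no remaining word uses.
The suffix "0101" (4 nodes) is used only by "11010101"; the node for "1101" still has the child "1", so pruning stops there.
Nodes removed: 4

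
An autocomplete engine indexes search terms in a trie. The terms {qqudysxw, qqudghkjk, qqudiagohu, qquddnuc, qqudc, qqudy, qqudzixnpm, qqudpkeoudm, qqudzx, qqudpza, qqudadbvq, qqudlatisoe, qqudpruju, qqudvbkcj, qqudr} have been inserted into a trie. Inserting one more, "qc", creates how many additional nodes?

The longest prefix of "qc" already in the trie is "q" (length 1).
New nodes needed: |"qc"| − 1 = 2 − 1 = 1.

1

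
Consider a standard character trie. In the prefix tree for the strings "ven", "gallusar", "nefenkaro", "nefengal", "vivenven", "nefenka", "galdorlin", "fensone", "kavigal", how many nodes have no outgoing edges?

A leaf is a node with no children — equivalently, the end of a word that is not a proper prefix of any other stored word.
Those words: "fensone", "galdorlin", "gallusar", "kavigal", "nefengal", "nefenkaro", "ven", "vivenven"
Leaf count: 8

8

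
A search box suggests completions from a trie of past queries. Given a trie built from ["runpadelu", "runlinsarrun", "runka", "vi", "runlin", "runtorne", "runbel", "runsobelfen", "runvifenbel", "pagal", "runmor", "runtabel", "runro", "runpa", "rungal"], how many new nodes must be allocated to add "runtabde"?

"runtab" is already a path in the trie; the remaining "de" must be added.
Each of the 2 remaining characters creates one node.

2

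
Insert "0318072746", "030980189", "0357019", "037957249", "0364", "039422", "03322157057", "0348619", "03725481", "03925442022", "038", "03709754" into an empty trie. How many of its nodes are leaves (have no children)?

12

A leaf is a node with no children — equivalently, the end of a word that is not a proper prefix of any other stored word.
Those words: "030980189", "0318072746", "03322157057", "0348619", "0357019", "0364", "03709754", "03725481", "037957249", "038", "03925442022", "039422"
Leaf count: 12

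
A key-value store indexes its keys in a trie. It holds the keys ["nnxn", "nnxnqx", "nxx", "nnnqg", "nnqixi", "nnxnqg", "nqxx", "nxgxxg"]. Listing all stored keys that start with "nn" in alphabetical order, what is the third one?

Words with prefix "nn", in lexicographic order: "nnnqg", "nnqixi", "nnxn", "nnxnqg", "nnxnqx"
Position 3: nnxn

nnxn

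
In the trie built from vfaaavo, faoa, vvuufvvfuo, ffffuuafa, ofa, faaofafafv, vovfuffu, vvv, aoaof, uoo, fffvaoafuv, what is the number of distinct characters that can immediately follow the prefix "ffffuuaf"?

1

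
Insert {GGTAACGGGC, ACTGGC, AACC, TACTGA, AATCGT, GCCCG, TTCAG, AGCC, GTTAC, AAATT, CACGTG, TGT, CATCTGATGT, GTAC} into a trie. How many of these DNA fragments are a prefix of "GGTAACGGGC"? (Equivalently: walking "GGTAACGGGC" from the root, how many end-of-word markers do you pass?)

1

Traverse "GGTAACGGGC" character by character; count nodes along the way that are marked as word ends.
Prefixes of the query that are stored words: "GGTAACGGGC"
Count: 1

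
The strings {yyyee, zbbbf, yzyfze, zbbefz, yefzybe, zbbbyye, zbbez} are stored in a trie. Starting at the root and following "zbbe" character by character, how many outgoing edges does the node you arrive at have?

2

The children of the "zbbe" node are the distinct next characters among strings starting with "zbbe".
Distinct next characters after "zbbe": f, z.
That node has 2 child edges.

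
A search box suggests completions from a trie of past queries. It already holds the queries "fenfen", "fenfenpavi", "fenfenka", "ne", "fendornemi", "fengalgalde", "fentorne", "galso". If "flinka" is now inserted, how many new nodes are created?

5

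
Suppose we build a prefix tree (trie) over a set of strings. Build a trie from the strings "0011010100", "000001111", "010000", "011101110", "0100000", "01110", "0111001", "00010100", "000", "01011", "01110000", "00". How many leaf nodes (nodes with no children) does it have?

Leaves are exactly the stored words that no other stored word extends.
Those words: "000001111", "00010100", "0011010100", "0100000", "01011", "01110000", "0111001", "011101110"
Leaf count: 8

8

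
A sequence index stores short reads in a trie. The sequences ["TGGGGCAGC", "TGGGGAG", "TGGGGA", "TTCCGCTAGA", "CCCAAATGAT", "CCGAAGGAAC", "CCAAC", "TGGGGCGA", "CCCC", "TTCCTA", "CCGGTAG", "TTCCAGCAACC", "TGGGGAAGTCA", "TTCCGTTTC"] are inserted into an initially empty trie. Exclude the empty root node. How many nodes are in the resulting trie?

66

For each word, the new-node count is its length minus the longest prefix already in the trie:
  "TGGGGCAGC" → 9 new (T, G, G, G, G, C, A, G, C)
  "TGGGGAG" → prefix "TGGGG" already present; 2 new (A, G)
  "TGGGGA" → prefix "TGGGGA" already present; 0 new (none)
  "TTCCGCTAGA" → prefix "T" already present; 9 new (T, C, C, G, C, T, A, G, A)
  "CCCAAATGAT" → 10 new (C, C, C, A, A, A, T, G, A, T)
  "CCGAAGGAAC" → prefix "CC" already present; 8 new (G, A, A, G, G, A, A, C)
  "CCAAC" → prefix "CC" already present; 3 new (A, A, C)
  "TGGGGCGA" → prefix "TGGGGC" already present; 2 new (G, A)
  "CCCC" → prefix "CCC" already present; 1 new (C)
  "TTCCTA" → prefix "TTCC" already present; 2 new (T, A)
  "CCGGTAG" → prefix "CCG" already present; 4 new (G, T, A, G)
  "TTCCAGCAACC" → prefix "TTCC" already present; 7 new (A, G, C, A, A, C, C)
  "TGGGGAAGTCA" → prefix "TGGGGA" already present; 5 new (A, G, T, C, A)
  "TTCCGTTTC" → prefix "TTCCG" already present; 4 new (T, T, T, C)
Total nodes = 9 + 2 + 0 + 9 + 10 + 8 + 3 + 2 + 1 + 2 + 4 + 7 + 5 + 4 = 66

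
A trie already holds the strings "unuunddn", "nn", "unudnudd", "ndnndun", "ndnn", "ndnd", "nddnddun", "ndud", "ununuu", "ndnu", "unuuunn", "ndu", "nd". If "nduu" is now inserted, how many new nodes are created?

1

Walking "nduu" from the root, the first 3 characters ("ndu") follow existing edges; "u" is the first miss.
Each of the 1 remaining characters creates one node.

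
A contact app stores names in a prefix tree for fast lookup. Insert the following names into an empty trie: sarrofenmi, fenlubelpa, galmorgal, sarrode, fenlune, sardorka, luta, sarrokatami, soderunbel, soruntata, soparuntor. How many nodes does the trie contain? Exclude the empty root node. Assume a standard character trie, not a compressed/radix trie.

72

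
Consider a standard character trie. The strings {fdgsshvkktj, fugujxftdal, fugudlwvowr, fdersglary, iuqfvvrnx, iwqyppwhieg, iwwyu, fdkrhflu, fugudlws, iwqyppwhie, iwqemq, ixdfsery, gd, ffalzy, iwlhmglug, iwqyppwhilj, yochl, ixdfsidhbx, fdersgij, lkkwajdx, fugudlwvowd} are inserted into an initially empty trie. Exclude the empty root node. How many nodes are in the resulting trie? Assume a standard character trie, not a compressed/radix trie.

Insert word by word; a character creates a node only if that edge doesn't already exist:
  "fdgsshvkktj" → 11 new (f, d, g, s, s, h, v, k, k, t, j)
  "fugujxftdal" → prefix "f" already present; 10 new (u, g, u, j, x, f, t, d, a, l)
  "fugudlwvowr" → prefix "fugu" already present; 7 new (d, l, w, v, o, w, r)
  "fdersglary" → prefix "fd" already present; 8 new (e, r, s, g, l, a, r, y)
  "iuqfvvrnx" → 9 new (i, u, q, f, v, v, r, n, x)
  "iwqyppwhieg" → prefix "i" already present; 10 new (w, q, y, p, p, w, h, i, e, g)
  "iwwyu" → prefix "iw" already present; 3 new (w, y, u)
  "fdkrhflu" → prefix "fd" already present; 6 new (k, r, h, f, l, u)
  "fugudlws" → prefix "fugudlw" already present; 1 new (s)
  "iwqyppwhie" → prefix "iwqyppwhie" already present; 0 new (none)
  "iwqemq" → prefix "iwq" already present; 3 new (e, m, q)
  "ixdfsery" → prefix "i" already present; 7 new (x, d, f, s, e, r, y)
  "gd" → 2 new (g, d)
  "ffalzy" → prefix "f" already present; 5 new (f, a, l, z, y)
  "iwlhmglug" → prefix "iw" already present; 7 new (l, h, m, g, l, u, g)
  "iwqyppwhilj" → prefix "iwqyppwhi" already present; 2 new (l, j)
  "yochl" → 5 new (y, o, c, h, l)
  "ixdfsidhbx" → prefix "ixdfs" already present; 5 new (i, d, h, b, x)
  "fdersgij" → prefix "fdersg" already present; 2 new (i, j)
  "lkkwajdx" → 8 new (l, k, k, w, a, j, d, x)
  "fugudlwvowd" → prefix "fugudlwvow" already present; 1 new (d)
Total nodes = 11 + 10 + 7 + 8 + 9 + 10 + 3 + 6 + 1 + 0 + 3 + 7 + 2 + 5 + 7 + 2 + 5 + 5 + 2 + 8 + 1 = 112

112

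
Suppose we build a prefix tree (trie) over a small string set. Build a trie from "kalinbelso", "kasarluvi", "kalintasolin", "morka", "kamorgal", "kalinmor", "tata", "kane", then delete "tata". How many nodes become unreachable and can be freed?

4

After clearing the end-marker at "tata", prune upward until reaching a node still needed by another word.
No other word shares any prefix with "tata", so all 4 of its nodes go.
Nodes removed: 4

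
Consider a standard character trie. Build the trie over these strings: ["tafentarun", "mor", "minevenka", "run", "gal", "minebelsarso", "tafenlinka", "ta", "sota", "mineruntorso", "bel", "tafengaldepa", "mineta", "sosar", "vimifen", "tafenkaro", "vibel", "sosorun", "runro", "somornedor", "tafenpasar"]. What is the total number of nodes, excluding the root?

100

For each word, the new-node count is its length minus the longest prefix already in the trie:
  "tafentarun" → 10 new (t, a, f, e, n, t, a, r, u, n)
  "mor" → 3 new (m, o, r)
  "minevenka" → prefix "m" already present; 8 new (i, n, e, v, e, n, k, a)
  "run" → 3 new (r, u, n)
  "gal" → 3 new (g, a, l)
  "minebelsarso" → prefix "mine" already present; 8 new (b, e, l, s, a, r, s, o)
  "tafenlinka" → prefix "tafen" already present; 5 new (l, i, n, k, a)
  "ta" → prefix "ta" already present; 0 new (none)
  "sota" → 4 new (s, o, t, a)
  "mineruntorso" → prefix "mine" already present; 8 new (r, u, n, t, o, r, s, o)
  "bel" → 3 new (b, e, l)
  "tafengaldepa" → prefix "tafen" already present; 7 new (g, a, l, d, e, p, a)
  "mineta" → prefix "mine" already present; 2 new (t, a)
  "sosar" → prefix "so" already present; 3 new (s, a, r)
  "vimifen" → 7 new (v, i, m, i, f, e, n)
  "tafenkaro" → prefix "tafen" already present; 4 new (k, a, r, o)
  "vibel" → prefix "vi" already present; 3 new (b, e, l)
  "sosorun" → prefix "sos" already present; 4 new (o, r, u, n)
  "runro" → prefix "run" already present; 2 new (r, o)
  "somornedor" → prefix "so" already present; 8 new (m, o, r, n, e, d, o, r)
  "tafenpasar" → prefix "tafen" already present; 5 new (p, a, s, a, r)
Total nodes = 10 + 3 + 8 + 3 + 3 + 8 + 5 + 0 + 4 + 8 + 3 + 7 + 2 + 3 + 7 + 4 + 3 + 4 + 2 + 8 + 5 = 100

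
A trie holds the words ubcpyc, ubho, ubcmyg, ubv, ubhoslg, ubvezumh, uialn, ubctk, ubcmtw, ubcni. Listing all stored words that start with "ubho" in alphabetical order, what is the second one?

Filter for "ubho…" and sort: "ubho", "ubhoslg"
The 2nd is ubhoslg.

ubhoslg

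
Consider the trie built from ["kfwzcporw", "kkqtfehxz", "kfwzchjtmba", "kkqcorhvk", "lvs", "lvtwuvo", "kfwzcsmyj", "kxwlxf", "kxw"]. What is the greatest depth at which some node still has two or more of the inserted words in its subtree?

5

Look for the deepest trie node that still has at least two words in its subtree.
"kfwzchjtmba" and "kfwzcporw" agree on "kfwzc" (5 characters) before diverging; nothing deeper is shared.
Longest shared-prefix length: 5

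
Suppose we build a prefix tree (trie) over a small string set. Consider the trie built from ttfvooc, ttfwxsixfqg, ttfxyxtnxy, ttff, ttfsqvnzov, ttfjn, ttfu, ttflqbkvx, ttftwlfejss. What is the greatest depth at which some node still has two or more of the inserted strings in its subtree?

3

Look for the deepest trie node that still has at least two words in its subtree.
"ttff" and "ttfjn" agree on "ttf" (3 characters) before diverging; nothing deeper is shared.
Longest shared-prefix length: 3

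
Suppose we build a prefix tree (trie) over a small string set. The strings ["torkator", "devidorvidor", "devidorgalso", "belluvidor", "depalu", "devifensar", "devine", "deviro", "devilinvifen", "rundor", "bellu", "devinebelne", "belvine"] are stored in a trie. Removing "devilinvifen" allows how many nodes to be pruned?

Walk "devilinvifen" from the leaf back toward the root, removing each node that no remaining word uses.
The suffix "linvifen" (8 nodes) is used only by "devilinvifen"; the node for "devi" still has the child "d", so pruning stops there.
Nodes removed: 8

8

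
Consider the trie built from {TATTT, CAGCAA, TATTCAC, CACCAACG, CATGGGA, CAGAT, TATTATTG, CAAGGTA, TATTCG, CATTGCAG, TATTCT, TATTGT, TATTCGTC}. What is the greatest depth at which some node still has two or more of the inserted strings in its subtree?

The deepest shared node is where two words last agree before diverging.
"TATTCG" and "TATTCGTC" agree on "TATTCG" (6 characters) before diverging; nothing deeper is shared.
Longest shared-prefix length: 6

6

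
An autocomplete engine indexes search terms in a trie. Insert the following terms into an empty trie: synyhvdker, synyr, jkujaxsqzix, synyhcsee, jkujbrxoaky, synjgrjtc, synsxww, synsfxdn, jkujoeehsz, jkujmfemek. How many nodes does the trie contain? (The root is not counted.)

59

Trace insertions, counting only characters that open a new branch:
  "synyhvdker" → 10 new (s, y, n, y, h, v, d, k, e, r)
  "synyr" → prefix "syny" already present; 1 new (r)
  "jkujaxsqzix" → 11 new (j, k, u, j, a, x, s, q, z, i, x)
  "synyhcsee" → prefix "synyh" already present; 4 new (c, s, e, e)
  "jkujbrxoaky" → prefix "jkuj" already present; 7 new (b, r, x, o, a, k, y)
  "synjgrjtc" → prefix "syn" already present; 6 new (j, g, r, j, t, c)
  "synsxww" → prefix "syn" already present; 4 new (s, x, w, w)
  "synsfxdn" → prefix "syns" already present; 4 new (f, x, d, n)
  "jkujoeehsz" → prefix "jkuj" already present; 6 new (o, e, e, h, s, z)
  "jkujmfemek" → prefix "jkuj" already present; 6 new (m, f, e, m, e, k)
Total nodes = 10 + 1 + 11 + 4 + 7 + 6 + 4 + 4 + 6 + 6 = 59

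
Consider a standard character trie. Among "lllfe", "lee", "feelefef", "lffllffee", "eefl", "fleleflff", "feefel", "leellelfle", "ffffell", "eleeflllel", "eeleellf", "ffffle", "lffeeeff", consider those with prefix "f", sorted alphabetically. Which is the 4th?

ffffle

DFS of the "f" subtree visits, in order: "feefel", "feelefef", "ffffell", "ffffle", "fleleflff"
Position 4: ffffle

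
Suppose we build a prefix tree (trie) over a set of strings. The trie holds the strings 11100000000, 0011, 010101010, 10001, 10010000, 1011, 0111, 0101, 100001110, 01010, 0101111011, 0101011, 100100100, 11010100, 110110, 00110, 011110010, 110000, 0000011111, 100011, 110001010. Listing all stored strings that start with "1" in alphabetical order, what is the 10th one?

Words with prefix "1", in lexicographic order: "100001110", "10001", "100011", "10010000", "100100100", "1011", "110000", "110001010", "11010100", "110110", "11100000000"
Position 10: 110110

110110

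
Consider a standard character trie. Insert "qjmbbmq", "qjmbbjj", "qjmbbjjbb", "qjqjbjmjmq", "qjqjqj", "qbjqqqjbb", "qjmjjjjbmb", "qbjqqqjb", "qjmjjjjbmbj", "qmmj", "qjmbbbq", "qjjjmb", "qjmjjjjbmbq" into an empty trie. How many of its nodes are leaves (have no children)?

A leaf is a node with no children — equivalently, the end of a word that is not a proper prefix of any other stored word.
Those words: "qbjqqqjbb", "qjjjmb", "qjmbbbq", "qjmbbjjbb", "qjmbbmq", "qjmjjjjbmbj", "qjmjjjjbmbq", "qjqjbjmjmq", "qjqjqj", "qmmj"
Leaf count: 10

10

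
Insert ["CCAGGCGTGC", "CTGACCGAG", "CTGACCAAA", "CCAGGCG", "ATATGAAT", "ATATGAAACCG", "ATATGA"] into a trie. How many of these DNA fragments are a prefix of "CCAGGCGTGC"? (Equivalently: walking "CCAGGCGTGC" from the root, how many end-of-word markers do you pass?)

Walk "CCAGGCGTGC" from the root; an end-of-word marker is hit whenever a stored word is a prefix of "CCAGGCGTGC".
Prefixes of the query that are stored words: "CCAGGCG", "CCAGGCGTGC"
Count: 2

2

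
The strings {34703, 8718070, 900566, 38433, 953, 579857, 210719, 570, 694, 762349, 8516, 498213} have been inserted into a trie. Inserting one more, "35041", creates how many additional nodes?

Walking "35041" from the root, the first 1 characters ("3") follow existing edges; "5" is the first miss.
New nodes needed: |"35041"| − 1 = 5 − 1 = 4.

4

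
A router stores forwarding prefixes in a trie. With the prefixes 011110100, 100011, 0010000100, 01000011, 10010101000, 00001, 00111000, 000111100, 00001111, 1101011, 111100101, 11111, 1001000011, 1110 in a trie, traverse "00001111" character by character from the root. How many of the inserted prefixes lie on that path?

Check each prefix of "00001111" against the stored set — each match is an end-marker on the path.
Prefixes of the query that are stored words: "00001", "00001111"
Count: 2

2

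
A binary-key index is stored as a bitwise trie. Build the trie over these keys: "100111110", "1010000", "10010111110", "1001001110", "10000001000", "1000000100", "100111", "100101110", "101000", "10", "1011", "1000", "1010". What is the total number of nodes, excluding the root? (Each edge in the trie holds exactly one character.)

For each word, the new-node count is its length minus the longest prefix already in the trie:
  "100111110" → 9 new (1, 0, 0, 1, 1, 1, 1, 1, 0)
  "1010000" → prefix "10" already present; 5 new (1, 0, 0, 0, 0)
  "10010111110" → prefix "1001" already present; 7 new (0, 1, 1, 1, 1, 1, 0)
  "1001001110" → prefix "10010" already present; 5 new (0, 1, 1, 1, 0)
  "10000001000" → prefix "100" already present; 8 new (0, 0, 0, 0, 1, 0, 0, 0)
  "1000000100" → prefix "1000000100" already present; 0 new (none)
  "100111" → prefix "100111" already present; 0 new (none)
  "100101110" → prefix "10010111" already present; 1 new (0)
  "101000" → prefix "101000" already present; 0 new (none)
  "10" → prefix "10" already present; 0 new (none)
  "1011" → prefix "101" already present; 1 new (1)
  "1000" → prefix "1000" already present; 0 new (none)
  "1010" → prefix "1010" already present; 0 new (none)
Total nodes = 9 + 5 + 7 + 5 + 8 + 0 + 0 + 1 + 0 + 0 + 1 + 0 + 0 = 36

36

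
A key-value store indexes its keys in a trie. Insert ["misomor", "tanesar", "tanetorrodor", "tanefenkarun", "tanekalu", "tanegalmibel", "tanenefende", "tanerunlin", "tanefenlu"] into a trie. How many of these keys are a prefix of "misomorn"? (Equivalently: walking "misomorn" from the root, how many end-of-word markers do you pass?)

Check each prefix of "misomorn" against the stored set — each match is an end-marker on the path.
Prefixes of the query that are stored words: "misomor"
Count: 1

1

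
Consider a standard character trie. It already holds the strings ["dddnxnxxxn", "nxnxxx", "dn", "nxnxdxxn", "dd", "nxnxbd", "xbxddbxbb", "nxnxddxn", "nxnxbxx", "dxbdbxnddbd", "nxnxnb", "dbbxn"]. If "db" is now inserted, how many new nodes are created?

Every character of "db" already lies on an existing path (it is a prefix of some stored word).
No new nodes are needed: 0.

0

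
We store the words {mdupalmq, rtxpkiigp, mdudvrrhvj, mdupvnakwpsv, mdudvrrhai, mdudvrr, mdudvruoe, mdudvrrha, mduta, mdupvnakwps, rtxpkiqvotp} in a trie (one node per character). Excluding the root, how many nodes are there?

44

For each word, the new-node count is its length minus the longest prefix already in the trie:
  "mdupalmq" → 8 new (m, d, u, p, a, l, m, q)
  "rtxpkiigp" → 9 new (r, t, x, p, k, i, i, g, p)
  "mdudvrrhvj" → prefix "mdu" already present; 7 new (d, v, r, r, h, v, j)
  "mdupvnakwpsv" → prefix "mdup" already present; 8 new (v, n, a, k, w, p, s, v)
  "mdudvrrhai" → prefix "mdudvrrh" already present; 2 new (a, i)
  "mdudvrr" → prefix "mdudvrr" already present; 0 new (none)
  "mdudvruoe" → prefix "mdudvr" already present; 3 new (u, o, e)
  "mdudvrrha" → prefix "mdudvrrha" already present; 0 new (none)
  "mduta" → prefix "mdu" already present; 2 new (t, a)
  "mdupvnakwps" → prefix "mdupvnakwps" already present; 0 new (none)
  "rtxpkiqvotp" → prefix "rtxpki" already present; 5 new (q, v, o, t, p)
Total nodes = 8 + 9 + 7 + 8 + 2 + 0 + 3 + 0 + 2 + 0 + 5 = 44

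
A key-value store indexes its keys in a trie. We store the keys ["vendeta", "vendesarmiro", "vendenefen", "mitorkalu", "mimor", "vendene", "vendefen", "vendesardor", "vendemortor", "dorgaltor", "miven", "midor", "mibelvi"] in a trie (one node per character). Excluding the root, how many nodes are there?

63

For each word, the new-node count is its length minus the longest prefix already in the trie:
  "vendeta" → 7 new (v, e, n, d, e, t, a)
  "vendesarmiro" → prefix "vende" already present; 7 new (s, a, r, m, i, r, o)
  "vendenefen" → prefix "vende" already present; 5 new (n, e, f, e, n)
  "mitorkalu" → 9 new (m, i, t, o, r, k, a, l, u)
  "mimor" → prefix "mi" already present; 3 new (m, o, r)
  "vendene" → prefix "vendene" already present; 0 new (none)
  "vendefen" → prefix "vende" already present; 3 new (f, e, n)
  "vendesardor" → prefix "vendesar" already present; 3 new (d, o, r)
  "vendemortor" → prefix "vende" already present; 6 new (m, o, r, t, o, r)
  "dorgaltor" → 9 new (d, o, r, g, a, l, t, o, r)
  "miven" → prefix "mi" already present; 3 new (v, e, n)
  "midor" → prefix "mi" already present; 3 new (d, o, r)
  "mibelvi" → prefix "mi" already present; 5 new (b, e, l, v, i)
Total nodes = 7 + 7 + 5 + 9 + 3 + 0 + 3 + 3 + 6 + 9 + 3 + 3 + 5 = 63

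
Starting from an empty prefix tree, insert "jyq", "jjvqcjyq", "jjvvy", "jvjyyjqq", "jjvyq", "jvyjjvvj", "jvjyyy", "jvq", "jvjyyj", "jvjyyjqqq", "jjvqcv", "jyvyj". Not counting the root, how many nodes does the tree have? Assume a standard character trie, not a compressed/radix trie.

34

For each word, the new-node count is its length minus the longest prefix already in the trie:
  "jyq" → 3 new (j, y, q)
  "jjvqcjyq" → prefix "j" already present; 7 new (j, v, q, c, j, y, q)
  "jjvvy" → prefix "jjv" already present; 2 new (v, y)
  "jvjyyjqq" → prefix "j" already present; 7 new (v, j, y, y, j, q, q)
  "jjvyq" → prefix "jjv" already present; 2 new (y, q)
  "jvyjjvvj" → prefix "jv" already present; 6 new (y, j, j, v, v, j)
  "jvjyyy" → prefix "jvjyy" already present; 1 new (y)
  "jvq" → prefix "jv" already present; 1 new (q)
  "jvjyyj" → prefix "jvjyyj" already present; 0 new (none)
  "jvjyyjqqq" → prefix "jvjyyjqq" already present; 1 new (q)
  "jjvqcv" → prefix "jjvqc" already present; 1 new (v)
  "jyvyj" → prefix "jy" already present; 3 new (v, y, j)
Total nodes = 3 + 7 + 2 + 7 + 2 + 6 + 1 + 1 + 0 + 1 + 1 + 3 = 34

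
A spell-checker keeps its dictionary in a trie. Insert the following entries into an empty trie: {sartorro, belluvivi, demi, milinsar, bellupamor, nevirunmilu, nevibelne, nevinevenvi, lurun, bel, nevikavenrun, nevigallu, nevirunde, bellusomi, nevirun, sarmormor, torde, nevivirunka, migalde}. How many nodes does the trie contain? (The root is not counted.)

104

Trace insertions, counting only characters that open a new branch:
  "sartorro" → 8 new (s, a, r, t, o, r, r, o)
  "belluvivi" → 9 new (b, e, l, l, u, v, i, v, i)
  "demi" → 4 new (d, e, m, i)
  "milinsar" → 8 new (m, i, l, i, n, s, a, r)
  "bellupamor" → prefix "bellu" already present; 5 new (p, a, m, o, r)
  "nevirunmilu" → 11 new (n, e, v, i, r, u, n, m, i, l, u)
  "nevibelne" → prefix "nevi" already present; 5 new (b, e, l, n, e)
  "nevinevenvi" → prefix "nevi" already present; 7 new (n, e, v, e, n, v, i)
  "lurun" → 5 new (l, u, r, u, n)
  "bel" → prefix "bel" already present; 0 new (none)
  "nevikavenrun" → prefix "nevi" already present; 8 new (k, a, v, e, n, r, u, n)
  "nevigallu" → prefix "nevi" already present; 5 new (g, a, l, l, u)
  "nevirunde" → prefix "nevirun" already present; 2 new (d, e)
  "bellusomi" → prefix "bellu" already present; 4 new (s, o, m, i)
  "nevirun" → prefix "nevirun" already present; 0 new (none)
  "sarmormor" → prefix "sar" already present; 6 new (m, o, r, m, o, r)
  "torde" → 5 new (t, o, r, d, e)
  "nevivirunka" → prefix "nevi" already present; 7 new (v, i, r, u, n, k, a)
  "migalde" → prefix "mi" already present; 5 new (g, a, l, d, e)
Total nodes = 8 + 9 + 4 + 8 + 5 + 11 + 5 + 7 + 5 + 0 + 8 + 5 + 2 + 4 + 0 + 6 + 5 + 7 + 5 = 104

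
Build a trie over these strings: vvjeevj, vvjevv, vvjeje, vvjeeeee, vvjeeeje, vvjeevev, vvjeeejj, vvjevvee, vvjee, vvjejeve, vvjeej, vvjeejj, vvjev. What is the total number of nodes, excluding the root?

Trie structure (* marks end of a word):
(root)
└─ v
   └─ v
      └─ j
         └─ e
            ├─ e *
            │  ├─ e
            │  │  ├─ e
            │  │  │  └─ e *
            │  │  └─ j
            │  │     ├─ e *
            │  │     └─ j *
            │  ├─ j *
            │  │  └─ j *
            │  └─ v
            │     ├─ e
            │     │  └─ v *
            │     └─ j *
            ├─ j
            │  └─ e *
            │     └─ v
            │        └─ e *
            └─ v *
               └─ v *
                  └─ e
                     └─ e *
Counting every labelled node above: 25.

25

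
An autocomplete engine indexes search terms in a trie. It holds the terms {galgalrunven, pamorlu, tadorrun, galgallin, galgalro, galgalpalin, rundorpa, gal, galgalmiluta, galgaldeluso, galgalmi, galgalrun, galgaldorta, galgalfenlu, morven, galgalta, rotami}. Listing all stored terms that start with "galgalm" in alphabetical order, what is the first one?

Filter for "galgalm…" and sort: "galgalmi", "galgalmiluta"
Position 1: galgalmi

galgalmi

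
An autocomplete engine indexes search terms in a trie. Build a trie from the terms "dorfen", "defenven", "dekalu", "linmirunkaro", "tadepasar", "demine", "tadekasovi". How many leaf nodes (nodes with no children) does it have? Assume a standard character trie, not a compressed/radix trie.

7

Leaves are exactly the stored words that no other stored word extends.
Those words: "defenven", "dekalu", "demine", "dorfen", "linmirunkaro", "tadekasovi", "tadepasar"
Leaf count: 7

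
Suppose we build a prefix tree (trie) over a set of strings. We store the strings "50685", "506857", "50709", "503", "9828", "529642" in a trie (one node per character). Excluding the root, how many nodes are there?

Trie structure (* marks end of a word):
(root)
├─ 5
│  ├─ 0
│  │  ├─ 3 *
│  │  ├─ 6
│  │  │  └─ 8
│  │  │     └─ 5 *
│  │  │        └─ 7 *
│  │  └─ 7
│  │     └─ 0
│  │        └─ 9 *
│  └─ 2
│     └─ 9
│        └─ 6
│           └─ 4
│              └─ 2 *
└─ 9
   └─ 8
      └─ 2
         └─ 8 *
Counting every labelled node above: 19.

19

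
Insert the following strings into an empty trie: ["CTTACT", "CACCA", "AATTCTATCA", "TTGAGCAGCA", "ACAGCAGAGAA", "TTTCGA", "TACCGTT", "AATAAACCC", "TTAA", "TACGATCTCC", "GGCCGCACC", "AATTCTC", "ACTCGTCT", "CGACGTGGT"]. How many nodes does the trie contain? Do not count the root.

89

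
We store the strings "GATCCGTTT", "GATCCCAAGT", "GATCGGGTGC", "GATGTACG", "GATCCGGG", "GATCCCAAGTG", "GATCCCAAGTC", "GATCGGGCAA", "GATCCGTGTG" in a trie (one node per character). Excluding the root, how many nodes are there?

For each word, the new-node count is its length minus the longest prefix already in the trie:
  "GATCCGTTT" → 9 new (G, A, T, C, C, G, T, T, T)
  "GATCCCAAGT" → prefix "GATCC" already present; 5 new (C, A, A, G, T)
  "GATCGGGTGC" → prefix "GATC" already present; 6 new (G, G, G, T, G, C)
  "GATGTACG" → prefix "GAT" already present; 5 new (G, T, A, C, G)
  "GATCCGGG" → prefix "GATCCG" already present; 2 new (G, G)
  "GATCCCAAGTG" → prefix "GATCCCAAGT" already present; 1 new (G)
  "GATCCCAAGTC" → prefix "GATCCCAAGT" already present; 1 new (C)
  "GATCGGGCAA" → prefix "GATCGGG" already present; 3 new (C, A, A)
  "GATCCGTGTG" → prefix "GATCCGT" already present; 3 new (G, T, G)
Total nodes = 9 + 5 + 6 + 5 + 2 + 1 + 1 + 3 + 3 = 35

35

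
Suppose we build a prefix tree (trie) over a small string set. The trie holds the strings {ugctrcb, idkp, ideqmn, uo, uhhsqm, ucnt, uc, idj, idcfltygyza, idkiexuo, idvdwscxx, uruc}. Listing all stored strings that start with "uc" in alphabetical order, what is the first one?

uc

Filter for "uc…" and sort: "uc", "ucnt"
Position 1: uc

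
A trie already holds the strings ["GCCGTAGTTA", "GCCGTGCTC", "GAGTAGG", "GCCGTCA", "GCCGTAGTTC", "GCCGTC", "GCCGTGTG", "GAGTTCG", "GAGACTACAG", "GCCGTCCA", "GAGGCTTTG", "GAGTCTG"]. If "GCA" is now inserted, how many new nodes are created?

The longest prefix of "GCA" already in the trie is "GC" (length 2).
Each of the 1 remaining characters creates one node.

1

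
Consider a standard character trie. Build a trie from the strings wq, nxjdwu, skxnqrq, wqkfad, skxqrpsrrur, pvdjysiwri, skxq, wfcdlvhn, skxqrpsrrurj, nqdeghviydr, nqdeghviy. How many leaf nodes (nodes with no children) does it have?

A leaf is a node with no children — equivalently, the end of a word that is not a proper prefix of any other stored word.
Those words: "nqdeghviydr", "nxjdwu", "pvdjysiwri", "skxnqrq", "skxqrpsrrurj", "wfcdlvhn", "wqkfad"
Leaf count: 7

7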